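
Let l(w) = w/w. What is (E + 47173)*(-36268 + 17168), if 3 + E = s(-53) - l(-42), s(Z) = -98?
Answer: -899056100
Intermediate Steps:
l(w) = 1
E = -102 (E = -3 + (-98 - 1*1) = -3 + (-98 - 1) = -3 - 99 = -102)
(E + 47173)*(-36268 + 17168) = (-102 + 47173)*(-36268 + 17168) = 47071*(-19100) = -899056100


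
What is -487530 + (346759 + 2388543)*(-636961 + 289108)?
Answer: -951483494136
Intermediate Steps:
-487530 + (346759 + 2388543)*(-636961 + 289108) = -487530 + 2735302*(-347853) = -487530 - 951483006606 = -951483494136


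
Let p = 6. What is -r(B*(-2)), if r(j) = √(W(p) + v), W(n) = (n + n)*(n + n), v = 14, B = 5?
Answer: -√158 ≈ -12.570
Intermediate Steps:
W(n) = 4*n² (W(n) = (2*n)*(2*n) = 4*n²)
r(j) = √158 (r(j) = √(4*6² + 14) = √(4*36 + 14) = √(144 + 14) = √158)
-r(B*(-2)) = -√158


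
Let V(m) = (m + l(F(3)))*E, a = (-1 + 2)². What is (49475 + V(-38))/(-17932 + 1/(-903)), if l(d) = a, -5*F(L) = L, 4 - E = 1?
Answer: -44575692/16192597 ≈ -2.7528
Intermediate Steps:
a = 1 (a = 1² = 1)
E = 3 (E = 4 - 1*1 = 4 - 1 = 3)
F(L) = -L/5
l(d) = 1
V(m) = 3 + 3*m (V(m) = (m + 1)*3 = (1 + m)*3 = 3 + 3*m)
(49475 + V(-38))/(-17932 + 1/(-903)) = (49475 + (3 + 3*(-38)))/(-17932 + 1/(-903)) = (49475 + (3 - 114))/(-17932 - 1/903) = (49475 - 111)/(-16192597/903) = 49364*(-903/16192597) = -44575692/16192597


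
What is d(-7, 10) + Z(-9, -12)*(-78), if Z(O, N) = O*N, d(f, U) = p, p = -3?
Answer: -8427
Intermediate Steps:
d(f, U) = -3
Z(O, N) = N*O
d(-7, 10) + Z(-9, -12)*(-78) = -3 - 12*(-9)*(-78) = -3 + 108*(-78) = -3 - 8424 = -8427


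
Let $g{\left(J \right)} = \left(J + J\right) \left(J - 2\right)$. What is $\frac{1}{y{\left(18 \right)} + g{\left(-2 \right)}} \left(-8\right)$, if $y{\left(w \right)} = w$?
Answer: $- \frac{4}{17} \approx -0.23529$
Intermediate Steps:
$g{\left(J \right)} = 2 J \left(-2 + J\right)$
$\frac{1}{y{\left(18 \right)} + g{\left(-2 \right)}} \left(-8\right) = \frac{1}{18 + 2 \left(-2\right) \left(-2 - 2\right)} \left(-8\right) = \frac{1}{18 + 2 \left(-2\right) \left(-4\right)} \left(-8\right) = \frac{1}{18 + 16} \left(-8\right) = \frac{1}{34} \left(-8\right) = - \frac{4}{17}$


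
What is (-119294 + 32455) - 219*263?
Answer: -144436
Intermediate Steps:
(-119294 + 32455) - 219*263 = -86839 - 57597 = -144436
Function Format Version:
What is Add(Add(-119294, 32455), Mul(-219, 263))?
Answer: -144436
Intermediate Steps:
Add(Add(-119294, 32455), Mul(-219, 263)) = Add(-86839, -57597) = -144436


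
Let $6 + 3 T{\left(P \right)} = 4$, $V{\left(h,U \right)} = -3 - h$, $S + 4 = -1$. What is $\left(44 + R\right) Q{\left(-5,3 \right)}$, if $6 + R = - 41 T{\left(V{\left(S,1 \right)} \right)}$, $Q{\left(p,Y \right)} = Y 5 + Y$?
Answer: $1176$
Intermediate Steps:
$S = -5$ ($S = -4 - 1 = -5$)
$T{\left(P \right)} = - \frac{2}{3}$ ($T{\left(P \right)} = -2 + \frac{1}{3} \cdot 4 = -2 + \frac{4}{3} = - \frac{2}{3}$)
$Q{\left(p,Y \right)} = 6 Y$ ($Q{\left(p,Y \right)} = 5 Y + Y = 6 Y$)
$R = \frac{64}{3}$ ($R = -6 - - \frac{82}{3} = -6 + \frac{82}{3} = \frac{64}{3} \approx 21.333$)
$\left(44 + R\right) Q{\left(-5,3 \right)} = \left(44 + \frac{64}{3}\right) 6 \cdot 3 = \frac{196}{3} \cdot 18 = 1176$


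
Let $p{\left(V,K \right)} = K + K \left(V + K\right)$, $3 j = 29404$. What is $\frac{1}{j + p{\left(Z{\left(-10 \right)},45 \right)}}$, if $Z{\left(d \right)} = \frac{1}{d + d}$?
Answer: $\frac{12}{142429} \approx 8.4253 \cdot 10^{-5}$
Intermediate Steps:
$j = \frac{29404}{3}$ ($j = \frac{1}{3} \cdot 29404 = \frac{29404}{3} \approx 9801.3$)
$Z{\left(d \right)} = \frac{1}{2 d}$
$p{\left(V,K \right)} = K + K \left(K + V\right)$
$\frac{1}{j + p{\left(Z{\left(-10 \right)},45 \right)}} = \frac{1}{\frac{29404}{3} + 45 \left(1 + 45 + \frac{1}{2 \left(-10\right)}\right)} = \frac{1}{\frac{29404}{3} + 45 \left(1 + 45 + \frac{1}{2} \left(- \frac{1}{10}\right)\right)} = \frac{1}{\frac{29404}{3} + 45 \left(1 + 45 - \frac{1}{20}\right)} = \frac{1}{\frac{29404}{3} + 45 \cdot \frac{919}{20}} = \frac{1}{\frac{29404}{3} + \frac{8271}{4}} = \frac{1}{\frac{142429}{12}} = \frac{12}{142429}$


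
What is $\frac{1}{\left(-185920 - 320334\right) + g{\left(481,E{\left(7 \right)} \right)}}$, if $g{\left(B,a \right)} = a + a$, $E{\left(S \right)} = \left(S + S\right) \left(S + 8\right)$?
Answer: $- \frac{1}{505834} \approx -1.9769 \cdot 10^{-6}$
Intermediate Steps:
$E{\left(S \right)} = 2 S \left(8 + S\right)$
$g{\left(B,a \right)} = 2 a$
$\frac{1}{\left(-185920 - 320334\right) + g{\left(481,E{\left(7 \right)} \right)}} = \frac{1}{\left(-185920 - 320334\right) + 2 \cdot 2 \cdot 7 \left(8 + 7\right)} = \frac{1}{\left(-185920 - 320334\right) + 2 \cdot 2 \cdot 7 \cdot 15} = \frac{1}{-506254 + 2 \cdot 210} = \frac{1}{-506254 + 420} = \frac{1}{-505834} = - \frac{1}{505834}$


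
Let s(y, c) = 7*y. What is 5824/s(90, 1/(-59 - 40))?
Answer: 416/45 ≈ 9.2444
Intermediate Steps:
5824/s(90, 1/(-59 - 40)) = 5824/((7*90)) = 5824/630 = 5824*(1/630) = 416/45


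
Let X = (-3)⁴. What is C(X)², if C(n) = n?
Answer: 6561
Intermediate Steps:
X = 81
C(X)² = 81² = 6561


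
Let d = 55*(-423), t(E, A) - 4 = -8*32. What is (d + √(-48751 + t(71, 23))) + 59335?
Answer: 36070 + I*√49003 ≈ 36070.0 + 221.37*I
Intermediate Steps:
t(E, A) = -252 (t(E, A) = 4 - 8*32 = 4 - 256 = -252)
d = -23265
(d + √(-48751 + t(71, 23))) + 59335 = (-23265 + √(-48751 - 252)) + 59335 = (-23265 + √(-49003)) + 59335 = (-23265 + I*√49003) + 59335 = 36070 + I*√49003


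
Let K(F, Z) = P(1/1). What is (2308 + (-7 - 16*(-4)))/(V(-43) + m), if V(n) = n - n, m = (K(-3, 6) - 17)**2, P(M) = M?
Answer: 2365/256 ≈ 9.2383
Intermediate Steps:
K(F, Z) = 1 (K(F, Z) = 1/1 = 1)
m = 256 (m = (1 - 17)**2 = (-16)**2 = 256)
V(n) = 0
(2308 + (-7 - 16*(-4)))/(V(-43) + m) = (2308 + (-7 - 16*(-4)))/(0 + 256) = (2308 + (-7 + 64))/256 = (2308 + 57)*(1/256) = 2365*(1/256) = 2365/256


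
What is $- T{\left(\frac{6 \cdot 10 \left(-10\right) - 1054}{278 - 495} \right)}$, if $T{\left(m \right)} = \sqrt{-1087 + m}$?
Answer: $- \frac{15 i \sqrt{225897}}{217} \approx - 32.854 i$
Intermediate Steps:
$- T{\left(\frac{6 \cdot 10 \left(-10\right) - 1054}{278 - 495} \right)} = - \sqrt{-1087 + \frac{6 \cdot 10 \left(-10\right) - 1054}{278 - 495}} = - \sqrt{-1087 + \frac{60 \left(-10\right) - 1054}{-217}} = - \sqrt{-1087 + \left(-600 - 1054\right) \left(- \frac{1}{217}\right)} = - \sqrt{-1087 - - \frac{1654}{217}} = - \sqrt{-1087 + \frac{1654}{217}} = - \sqrt{- \frac{234225}{217}} = - \frac{15 i \sqrt{225897}}{217}$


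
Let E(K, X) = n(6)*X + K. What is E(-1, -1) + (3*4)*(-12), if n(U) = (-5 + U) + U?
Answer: -152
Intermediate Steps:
n(U) = -5 + 2*U
E(K, X) = K + 7*X (E(K, X) = (-5 + 2*6)*X + K = (-5 + 12)*X + K = 7*X + K = K + 7*X)
E(-1, -1) + (3*4)*(-12) = (-1 + 7*(-1)) + (3*4)*(-12) = (-1 - 7) + 12*(-12) = -8 - 144 = -152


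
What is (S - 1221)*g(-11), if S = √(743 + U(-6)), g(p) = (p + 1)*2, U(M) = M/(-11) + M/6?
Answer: 24420 - 40*√22462/11 ≈ 23875.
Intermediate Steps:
U(M) = 5*M/66 (U(M) = M*(-1/11) + M*(⅙) = -M/11 + M/6 = 5*M/66)
g(p) = 2 + 2*p (g(p) = (1 + p)*2 = 2 + 2*p)
S = 2*√22462/11 (S = √(743 + (5/66)*(-6)) = √(743 - 5/11) = √(8168/11) = 2*√22462/11 ≈ 27.250)
(S - 1221)*g(-11) = (2*√22462/11 - 1221)*(2 + 2*(-11)) = (-1221 + 2*√22462/11)*(2 - 22) = (-1221 + 2*√22462/11)*(-20) = 24420 - 40*√22462/11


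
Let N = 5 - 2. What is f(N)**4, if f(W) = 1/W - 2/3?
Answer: 1/81 ≈ 0.012346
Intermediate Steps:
N = 3
f(W) = -2/3 + 1/W (f(W) = 1/W - 2*1/3 = 1/W - 2/3 = -2/3 + 1/W)
f(N)**4 = (-2/3 + 1/3)**4 = (-1/3)**4 = 1/81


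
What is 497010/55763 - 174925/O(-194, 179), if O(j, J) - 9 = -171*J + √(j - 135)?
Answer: 763863336031290/52214261026027 + 174925*I*√329/936360329 ≈ 14.629 + 0.0033885*I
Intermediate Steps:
O(j, J) = 9 + √(-135 + j) - 171*J (O(j, J) = 9 + (-171*J + √(j - 135)) = 9 + (-171*J + √(-135 + j)) = 9 + (√(-135 + j) - 171*J) = 9 + √(-135 + j) - 171*J)
497010/55763 - 174925/O(-194, 179) = 497010/55763 - 174925/(9 + √(-135 - 194) - 171*179) = 497010*(1/55763) - 174925/(9 + √(-329) - 30609) = 497010/55763 - 174925/(9 + I*√329 - 30609) = 497010/55763 - 174925/(-30600 + I*√329)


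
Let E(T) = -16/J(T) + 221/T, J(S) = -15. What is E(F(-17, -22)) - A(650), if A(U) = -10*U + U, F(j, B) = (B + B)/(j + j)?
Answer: 1987207/330 ≈ 6021.8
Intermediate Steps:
F(j, B) = B/j (F(j, B) = (2*B)/((2*j)) = (2*B)*(1/(2*j)) = B/j)
A(U) = -9*U
E(T) = 16/15 + 221/T (E(T) = -16/(-15) + 221/T = -16*(-1/15) + 221/T = 16/15 + 221/T)
E(F(-17, -22)) - A(650) = (16/15 + 221/((-22/(-17)))) - (-9)*650 = (16/15 + 221/((-22*(-1/17)))) - 1*(-5850) = (16/15 + 221/(22/17)) + 5850 = (16/15 + 221*(17/22)) + 5850 = (16/15 + 3757/22) + 5850 = 56707/330 + 5850 = 1987207/330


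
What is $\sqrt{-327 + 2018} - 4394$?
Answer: $-4394 + \sqrt{1691} \approx -4352.9$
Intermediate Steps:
$\sqrt{-327 + 2018} - 4394 = \sqrt{1691} - 4394 = -4394 + \sqrt{1691}$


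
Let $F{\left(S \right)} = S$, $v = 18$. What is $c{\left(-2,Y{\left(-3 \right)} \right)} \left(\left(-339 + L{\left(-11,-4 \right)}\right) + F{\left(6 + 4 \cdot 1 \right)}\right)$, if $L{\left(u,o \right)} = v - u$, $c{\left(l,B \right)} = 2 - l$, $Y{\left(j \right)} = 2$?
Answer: $-1200$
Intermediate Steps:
$L{\left(u,o \right)} = 18 - u$
$c{\left(-2,Y{\left(-3 \right)} \right)} \left(\left(-339 + L{\left(-11,-4 \right)}\right) + F{\left(6 + 4 \cdot 1 \right)}\right) = \left(2 - -2\right) \left(\left(-339 + \left(18 - -11\right)\right) + \left(6 + 4 \cdot 1\right)\right) = \left(2 + 2\right) \left(\left(-339 + \left(18 + 11\right)\right) + \left(6 + 4\right)\right) = 4 \left(\left(-339 + 29\right) + 10\right) = 4 \left(-310 + 10\right) = 4 \left(-300\right) = -1200$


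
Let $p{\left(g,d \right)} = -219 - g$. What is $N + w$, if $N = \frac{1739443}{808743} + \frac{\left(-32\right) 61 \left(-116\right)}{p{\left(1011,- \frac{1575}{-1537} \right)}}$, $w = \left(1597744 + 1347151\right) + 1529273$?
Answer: $\frac{741752506122239}{165792315} \approx 4.474 \cdot 10^{6}$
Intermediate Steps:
$w = 4474168$ ($w = 2944895 + 1529273 = 4474168$)
$N = - \frac{30164296681}{165792315}$ ($N = \frac{1739443}{808743} + \frac{\left(-32\right) 61 \left(-116\right)}{-219 - 1011} = 1739443 \cdot \frac{1}{808743} + \frac{\left(-1952\right) \left(-116\right)}{-219 - 1011} = \frac{1739443}{808743} + \frac{226432}{-1230} = \frac{1739443}{808743} + 226432 \left(- \frac{1}{1230}\right) = \frac{1739443}{808743} - \frac{113216}{615} = - \frac{30164296681}{165792315} \approx -181.94$)
$N + w = - \frac{30164296681}{165792315} + 4474168 = \frac{741752506122239}{165792315}$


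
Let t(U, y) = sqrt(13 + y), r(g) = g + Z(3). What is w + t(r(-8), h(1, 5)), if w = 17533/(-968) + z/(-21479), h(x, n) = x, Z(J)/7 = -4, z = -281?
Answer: -376319299/20791672 + sqrt(14) ≈ -14.358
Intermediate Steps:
Z(J) = -28 (Z(J) = 7*(-4) = -28)
w = -376319299/20791672 (w = 17533/(-968) - 281/(-21479) = 17533*(-1/968) - 281*(-1/21479) = -17533/968 + 281/21479 = -376319299/20791672 ≈ -18.100)
r(g) = -28 + g (r(g) = g - 28 = -28 + g)
w + t(r(-8), h(1, 5)) = -376319299/20791672 + sqrt(13 + 1) = -376319299/20791672 + sqrt(14)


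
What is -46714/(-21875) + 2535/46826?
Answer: 172529453/78793750 ≈ 2.1896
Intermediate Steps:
-46714/(-21875) + 2535/46826 = -46714*(-1/21875) + 2535*(1/46826) = 46714/21875 + 195/3602 = 172529453/78793750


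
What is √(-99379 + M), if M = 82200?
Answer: I*√17179 ≈ 131.07*I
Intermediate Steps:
√(-99379 + M) = √(-99379 + 82200) = √(-17179) = I*√17179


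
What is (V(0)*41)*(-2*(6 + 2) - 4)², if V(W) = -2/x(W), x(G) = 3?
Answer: -32800/3 ≈ -10933.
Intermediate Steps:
V(W) = -⅔ (V(W) = -2/3 = -2*⅓ = -⅔)
(V(0)*41)*(-2*(6 + 2) - 4)² = (-⅔*41)*(-2*(6 + 2) - 4)² = -82*(-2*8 - 4)²/3 = -82*(-16 - 4)²/3 = -82/3*(-20)² = -82/3*400 = -32800/3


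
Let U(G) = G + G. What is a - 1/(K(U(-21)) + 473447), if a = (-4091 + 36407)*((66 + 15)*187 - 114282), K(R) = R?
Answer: -1516622347077301/473405 ≈ -3.2036e+9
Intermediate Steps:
U(G) = 2*G
a = -3203646660 (a = 32316*(81*187 - 114282) = 32316*(15147 - 114282) = 32316*(-99135) = -3203646660)
a - 1/(K(U(-21)) + 473447) = -3203646660 - 1/(2*(-21) + 473447) = -3203646660 - 1/(-42 + 473447) = -3203646660 - 1/473405 = -1516622347077301/473405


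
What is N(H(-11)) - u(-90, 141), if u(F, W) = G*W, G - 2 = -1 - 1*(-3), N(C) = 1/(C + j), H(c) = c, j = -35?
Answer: -25945/46 ≈ -564.02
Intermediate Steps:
N(C) = 1/(-35 + C) (N(C) = 1/(C - 35) = 1/(-35 + C))
G = 4 (G = 2 + (-1 - 1*(-3)) = 2 + (-1 + 3) = 2 + 2 = 4)
u(F, W) = 4*W
N(H(-11)) - u(-90, 141) = 1/(-35 - 11) - 4*141 = 1/(-46) - 1*564 = -1/46 - 564 = -25945/46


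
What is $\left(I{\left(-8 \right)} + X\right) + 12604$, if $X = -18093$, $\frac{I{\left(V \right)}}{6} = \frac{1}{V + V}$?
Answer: $- \frac{43915}{8} \approx -5489.4$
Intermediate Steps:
$I{\left(V \right)} = \frac{3}{V}$ ($I{\left(V \right)} = \frac{6}{V + V} = \frac{6}{2 V} = 6 \frac{1}{2 V} = \frac{3}{V}$)
$\left(I{\left(-8 \right)} + X\right) + 12604 = \left(\frac{3}{-8} - 18093\right) + 12604 = \left(3 \left(- \frac{1}{8}\right) - 18093\right) + 12604 = \left(- \frac{3}{8} - 18093\right) + 12604 = - \frac{144747}{8} + 12604 = - \frac{43915}{8}$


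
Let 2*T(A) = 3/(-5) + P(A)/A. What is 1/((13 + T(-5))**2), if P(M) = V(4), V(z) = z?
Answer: 100/15129 ≈ 0.0066098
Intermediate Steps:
P(M) = 4
T(A) = -3/10 + 2/A (T(A) = (3/(-5) + 4/A)/2 = (3*(-1/5) + 4/A)/2 = (-3/5 + 4/A)/2 = -3/10 + 2/A)
1/((13 + T(-5))**2) = 1/((13 + (-3/10 + 2/(-5)))**2) = 1/((13 + (-3/10 + 2*(-1/5)))**2) = 1/((13 + (-3/10 - 2/5))**2) = 1/((13 - 7/10)**2) = 1/((123/10)**2) = 1/(15129/100) = 100/15129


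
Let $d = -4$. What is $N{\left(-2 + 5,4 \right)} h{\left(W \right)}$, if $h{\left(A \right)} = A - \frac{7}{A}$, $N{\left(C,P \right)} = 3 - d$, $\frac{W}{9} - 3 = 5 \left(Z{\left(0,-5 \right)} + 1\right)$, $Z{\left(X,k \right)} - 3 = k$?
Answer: $- \frac{2219}{18} \approx -123.28$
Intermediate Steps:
$Z{\left(X,k \right)} = 3 + k$
$W = -18$ ($W = 27 + 9 \cdot 5 \left(\left(3 - 5\right) + 1\right) = 27 + 9 \cdot 5 \left(-2 + 1\right) = 27 + 9 \cdot 5 \left(-1\right) = 27 + 9 \left(-5\right) = 27 - 45 = -18$)
$N{\left(C,P \right)} = 7$ ($N{\left(C,P \right)} = 3 - -4 = 3 + 4 = 7$)
$h{\left(A \right)} = A - \frac{7}{A}$
$N{\left(-2 + 5,4 \right)} h{\left(W \right)} = 7 \left(-18 - \frac{7}{-18}\right) = 7 \left(-18 - - \frac{7}{18}\right) = 7 \left(-18 + \frac{7}{18}\right) = 7 \left(- \frac{317}{18}\right) = - \frac{2219}{18}$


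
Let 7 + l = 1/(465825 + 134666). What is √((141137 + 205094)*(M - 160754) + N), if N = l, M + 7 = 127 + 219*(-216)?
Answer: 7*I*√529805836135807114306/600491 ≈ 2.6832e+5*I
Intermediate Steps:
M = -47184 (M = -7 + (127 + 219*(-216)) = -7 + (127 - 47304) = -7 - 47177 = -47184)
l = -4203436/600491 (l = -7 + 1/(465825 + 134666) = -7 + 1/600491 = -4203436/600491 ≈ -7.0000)
N = -4203436/600491 ≈ -7.0000
√((141137 + 205094)*(M - 160754) + N) = √((141137 + 205094)*(-47184 - 160754) - 4203436/600491) = √(346231*(-207938) - 4203436/600491) = √(-71994581678 - 4203436/600491) = √(-43232098350607334/600491) = 7*I*√529805836135807114306/600491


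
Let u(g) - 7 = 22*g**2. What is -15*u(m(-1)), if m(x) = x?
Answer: -435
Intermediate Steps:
u(g) = 7 + 22*g**2
-15*u(m(-1)) = -15*(7 + 22*(-1)**2) = -15*(7 + 22*1) = -15*(7 + 22) = -15*29 = -435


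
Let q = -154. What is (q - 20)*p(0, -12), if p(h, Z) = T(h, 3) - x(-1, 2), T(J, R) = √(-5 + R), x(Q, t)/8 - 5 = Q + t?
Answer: 8352 - 174*I*√2 ≈ 8352.0 - 246.07*I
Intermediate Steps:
x(Q, t) = 40 + 8*Q + 8*t (x(Q, t) = 40 + 8*(Q + t) = 40 + (8*Q + 8*t) = 40 + 8*Q + 8*t)
p(h, Z) = -48 + I*√2 (p(h, Z) = √(-5 + 3) - (40 + 8*(-1) + 8*2) = √(-2) - (40 - 8 + 16) = I*√2 - 1*48 = I*√2 - 48 = -48 + I*√2)
(q - 20)*p(0, -12) = (-154 - 20)*(-48 + I*√2) = -174*(-48 + I*√2) = 8352 - 174*I*√2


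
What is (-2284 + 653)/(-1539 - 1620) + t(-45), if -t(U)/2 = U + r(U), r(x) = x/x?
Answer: 279623/3159 ≈ 88.516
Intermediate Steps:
r(x) = 1
t(U) = -2 - 2*U (t(U) = -2*(U + 1) = -2*(1 + U) = -2 - 2*U)
(-2284 + 653)/(-1539 - 1620) + t(-45) = (-2284 + 653)/(-1539 - 1620) + (-2 - 2*(-45)) = -1631/(-3159) + (-2 + 90) = -1631*(-1/3159) + 88 = 1631/3159 + 88 = 279623/3159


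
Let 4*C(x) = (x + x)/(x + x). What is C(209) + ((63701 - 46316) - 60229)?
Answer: -171375/4 ≈ -42844.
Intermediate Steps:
C(x) = ¼ (C(x) = ((x + x)/(x + x))/4 = ((2*x)/((2*x)))/4 = ((2*x)*(1/(2*x)))/4 = (¼)*1 = ¼)
C(209) + ((63701 - 46316) - 60229) = ¼ + ((63701 - 46316) - 60229) = ¼ + (17385 - 60229) = ¼ - 42844 = -171375/4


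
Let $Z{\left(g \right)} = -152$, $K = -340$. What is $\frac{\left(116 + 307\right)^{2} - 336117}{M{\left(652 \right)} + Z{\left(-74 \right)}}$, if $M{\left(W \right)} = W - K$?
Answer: $- \frac{13099}{70} \approx -187.13$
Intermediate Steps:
$M{\left(W \right)} = 340 + W$ ($M{\left(W \right)} = W - -340 = W + 340 = 340 + W$)
$\frac{\left(116 + 307\right)^{2} - 336117}{M{\left(652 \right)} + Z{\left(-74 \right)}} = \frac{\left(116 + 307\right)^{2} - 336117}{\left(340 + 652\right) - 152} = \frac{423^{2} - 336117}{992 - 152} = \frac{178929 - 336117}{840} = \left(-157188\right) \frac{1}{840} = - \frac{13099}{70}$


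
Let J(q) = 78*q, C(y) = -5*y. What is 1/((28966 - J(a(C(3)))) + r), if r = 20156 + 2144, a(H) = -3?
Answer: 1/51500 ≈ 1.9417e-5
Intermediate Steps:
r = 22300
1/((28966 - J(a(C(3)))) + r) = 1/((28966 - 78*(-3)) + 22300) = 1/((28966 - 1*(-234)) + 22300) = 1/((28966 + 234) + 22300) = 1/(29200 + 22300) = 1/51500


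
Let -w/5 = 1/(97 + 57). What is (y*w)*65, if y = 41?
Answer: -13325/154 ≈ -86.526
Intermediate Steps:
w = -5/154 (w = -5/(97 + 57) = -5/154 ≈ -0.032468)
(y*w)*65 = (41*(-5/154))*65 = -205/154*65 = -13325/154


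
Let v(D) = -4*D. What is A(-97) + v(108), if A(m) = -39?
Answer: -471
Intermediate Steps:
A(-97) + v(108) = -39 - 4*108 = -39 - 432 = -471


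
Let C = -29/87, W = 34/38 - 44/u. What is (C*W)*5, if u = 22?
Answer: 35/19 ≈ 1.8421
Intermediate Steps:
W = -21/19 (W = 34/38 - 44/22 = 34*(1/38) - 44*1/22 = 17/19 - 2 = -21/19 ≈ -1.1053)
C = -1/3 (C = -29*1/87 = -1/3 ≈ -0.33333)
(C*W)*5 = -1/3*(-21/19)*5 = (7/19)*5 = 35/19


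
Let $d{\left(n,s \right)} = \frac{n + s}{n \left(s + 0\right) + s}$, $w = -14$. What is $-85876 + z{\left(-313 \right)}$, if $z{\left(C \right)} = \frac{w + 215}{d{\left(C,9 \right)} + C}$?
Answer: $- \frac{9431402251}{109825} \approx -85877.0$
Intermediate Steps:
$d{\left(n,s \right)} = \frac{n + s}{s + n s}$ ($d{\left(n,s \right)} = \frac{n + s}{n s + s} = \frac{n + s}{s + n s}$)
$z{\left(C \right)} = \frac{201}{C + \frac{9 + C}{9 \left(1 + C\right)}}$ ($z{\left(C \right)} = \frac{-14 + 215}{\frac{C + 9}{9 \left(1 + C\right)} + C} = \frac{201}{\frac{9 + C}{9 \left(1 + C\right)} + C} = \frac{201}{C + \frac{9 + C}{9 \left(1 + C\right)}}$)
$-85876 + z{\left(-313 \right)} = -85876 + \frac{1809 \left(1 - 313\right)}{9 - 313 + 9 \left(-313\right) \left(1 - 313\right)} = -85876 + 1809 \frac{1}{9 - 313 + 9 \left(-313\right) \left(-312\right)} \left(-312\right) = -85876 + 1809 \frac{1}{9 - 313 + 878904} \left(-312\right) = -85876 + 1809 \cdot \frac{1}{878600} \left(-312\right) = -85876 - \frac{70551}{109825} = - \frac{9431402251}{109825}$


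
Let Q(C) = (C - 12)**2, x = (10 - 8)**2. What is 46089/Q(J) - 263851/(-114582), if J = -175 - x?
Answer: 14906518129/4180065942 ≈ 3.5661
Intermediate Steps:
x = 4 (x = 2**2 = 4)
J = -179 (J = -175 - 1*4 = -175 - 4 = -179)
Q(C) = (-12 + C)**2
46089/Q(J) - 263851/(-114582) = 46089/((-12 - 179)**2) - 263851/(-114582) = 46089/((-191)**2) - 263851*(-1/114582) = 46089/36481 + 263851/114582 = 14906518129/4180065942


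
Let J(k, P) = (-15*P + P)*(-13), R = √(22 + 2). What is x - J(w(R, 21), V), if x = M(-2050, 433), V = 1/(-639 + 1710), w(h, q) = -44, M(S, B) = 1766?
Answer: 270172/153 ≈ 1765.8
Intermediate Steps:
R = 2*√6 (R = √24 = 2*√6 ≈ 4.8990)
V = 1/1071 ≈ 0.00093371
J(k, P) = 182*P (J(k, P) = -14*P*(-13) = 182*P)
x = 1766
x - J(w(R, 21), V) = 1766 - 182/1071 = 1766 - 1*26/153 = 1766 - 26/153 = 270172/153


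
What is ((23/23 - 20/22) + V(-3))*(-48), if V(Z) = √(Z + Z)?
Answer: -48/11 - 48*I*√6 ≈ -4.3636 - 117.58*I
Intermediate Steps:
V(Z) = √2*√Z (V(Z) = √(2*Z) = √2*√Z)
((23/23 - 20/22) + V(-3))*(-48) = ((23/23 - 20/22) + √2*√(-3))*(-48) = ((23*(1/23) - 20*1/22) + √2*(I*√3))*(-48) = ((1 - 10/11) + I*√6)*(-48) = (1/11 + I*√6)*(-48) = -48/11 - 48*I*√6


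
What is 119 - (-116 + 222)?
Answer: 13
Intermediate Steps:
119 - (-116 + 222) = 119 - 1*106 = 119 - 106 = 13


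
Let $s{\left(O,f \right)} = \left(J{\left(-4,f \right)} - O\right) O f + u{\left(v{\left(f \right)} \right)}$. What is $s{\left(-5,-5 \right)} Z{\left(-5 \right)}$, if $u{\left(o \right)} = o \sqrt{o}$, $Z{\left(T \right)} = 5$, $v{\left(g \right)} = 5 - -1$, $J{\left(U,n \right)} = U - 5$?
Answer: $-500 + 30 \sqrt{6} \approx -426.52$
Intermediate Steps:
$J{\left(U,n \right)} = -5 + U$
$v{\left(g \right)} = 6$ ($v{\left(g \right)} = 5 + 1 = 6$)
$u{\left(o \right)} = o^{\frac{3}{2}}$
$s{\left(O,f \right)} = 6 \sqrt{6} + O f \left(-9 - O\right)$ ($s{\left(O,f \right)} = \left(\left(-5 - 4\right) - O\right) O f + 6^{\frac{3}{2}} = \left(-9 - O\right) O f + 6 \sqrt{6} = O \left(-9 - O\right) f + 6 \sqrt{6} = O f \left(-9 - O\right) + 6 \sqrt{6} = 6 \sqrt{6} + O f \left(-9 - O\right)$)
$s{\left(-5,-5 \right)} Z{\left(-5 \right)} = \left(6 \sqrt{6} - - 5 \left(-5\right)^{2} - \left(-45\right) \left(-5\right)\right) 5 = \left(6 \sqrt{6} - \left(-5\right) 25 - 225\right) 5 = \left(6 \sqrt{6} + 125 - 225\right) 5 = \left(-100 + 6 \sqrt{6}\right) 5 = -500 + 30 \sqrt{6}$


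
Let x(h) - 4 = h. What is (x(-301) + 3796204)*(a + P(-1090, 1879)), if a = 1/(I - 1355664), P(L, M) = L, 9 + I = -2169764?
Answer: -14586631778927217/3525437 ≈ -4.1375e+9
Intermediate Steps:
I = -2169773 (I = -9 - 2169764 = -2169773)
x(h) = 4 + h
a = -1/3525437 (a = 1/(-2169773 - 1355664) = 1/(-3525437) = -1/3525437 ≈ -2.8365e-7)
(x(-301) + 3796204)*(a + P(-1090, 1879)) = ((4 - 301) + 3796204)*(-1/3525437 - 1090) = (-297 + 3796204)*(-3842726331/3525437) = 3795907*(-3842726331/3525437) = -14586631778927217/3525437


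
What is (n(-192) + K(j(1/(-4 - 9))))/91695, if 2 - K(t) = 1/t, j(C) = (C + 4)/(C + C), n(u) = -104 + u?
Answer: -14992/4676445 ≈ -0.0032059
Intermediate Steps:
j(C) = (4 + C)/(2*C) (j(C) = (4 + C)/((2*C)) = (4 + C)*(1/(2*C)) = (4 + C)/(2*C))
K(t) = 2 - 1/t
(n(-192) + K(j(1/(-4 - 9))))/91695 = ((-104 - 192) + (2 - 1/((4 + 1/(-4 - 9))/(2*(1/(-4 - 9))))))/91695 = (-296 + (2 - 1/((4 + 1/(-13))/(2*(1/(-13))))))*(1/91695) = (-296 + (2 - 1/((4 - 1/13)/(2*(-1/13)))))*(1/91695) = (-296 + (2 - 1/((1/2)*(-13)*(51/13))))*(1/91695) = (-296 + (2 - 1/(-51/2)))*(1/91695) = (-296 + (2 - 1*(-2/51)))*(1/91695) = (-296 + (2 + 2/51))*(1/91695) = (-296 + 104/51)*(1/91695) = -14992/51*1/91695 = -14992/4676445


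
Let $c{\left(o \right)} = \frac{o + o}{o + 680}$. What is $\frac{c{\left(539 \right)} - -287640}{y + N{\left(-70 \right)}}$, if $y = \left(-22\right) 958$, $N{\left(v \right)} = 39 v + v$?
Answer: $- \frac{175317119}{14552422} \approx -12.047$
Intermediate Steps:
$N{\left(v \right)} = 40 v$
$y = -21076$
$c{\left(o \right)} = \frac{2 o}{680 + o}$
$\frac{c{\left(539 \right)} - -287640}{y + N{\left(-70 \right)}} = \frac{2 \cdot 539 \frac{1}{680 + 539} - -287640}{-21076 + 40 \left(-70\right)} = \frac{2 \cdot 539 \cdot \frac{1}{1219} + 287640}{-21076 - 2800} = \frac{2 \cdot 539 \cdot \frac{1}{1219} + 287640}{-23876} = \left(\frac{1078}{1219} + 287640\right) \left(- \frac{1}{23876}\right) = \frac{350634238}{1219} \left(- \frac{1}{23876}\right) = - \frac{175317119}{14552422}$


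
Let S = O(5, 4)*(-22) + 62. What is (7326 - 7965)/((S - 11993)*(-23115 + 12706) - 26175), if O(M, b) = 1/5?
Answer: -3195/621047018 ≈ -5.1445e-6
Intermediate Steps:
O(M, b) = ⅕
S = 288/5 (S = (⅕)*(-22) + 62 = -22/5 + 62 = 288/5 ≈ 57.600)
(7326 - 7965)/((S - 11993)*(-23115 + 12706) - 26175) = (7326 - 7965)/((288/5 - 11993)*(-23115 + 12706) - 26175) = -639/(-59677/5*(-10409) - 26175) = -639/(621177893/5 - 26175) = -639/621047018/5 = -639*5/621047018 = -3195/621047018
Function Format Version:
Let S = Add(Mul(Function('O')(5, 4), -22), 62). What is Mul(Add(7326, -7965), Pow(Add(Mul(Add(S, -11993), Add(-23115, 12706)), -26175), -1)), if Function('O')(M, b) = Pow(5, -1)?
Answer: Rational(-3195, 621047018) ≈ -5.1445e-6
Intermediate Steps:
Function('O')(M, b) = Rational(1, 5)
S = Rational(288, 5) (S = Add(Mul(Rational(1, 5), -22), 62) = Add(Rational(-22, 5), 62) = Rational(288, 5) ≈ 57.600)
Mul(Add(7326, -7965), Pow(Add(Mul(Add(S, -11993), Add(-23115, 12706)), -26175), -1)) = Mul(Add(7326, -7965), Pow(Add(Mul(Add(Rational(288, 5), -11993), Add(-23115, 12706)), -26175), -1)) = Mul(-639, Pow(Add(Mul(Rational(-59677, 5), -10409), -26175), -1)) = Mul(-639, Pow(Add(Rational(621177893, 5), -26175), -1)) = Mul(-639, Pow(Rational(621047018, 5), -1)) = Mul(-639, Rational(5, 621047018)) = Rational(-3195, 621047018)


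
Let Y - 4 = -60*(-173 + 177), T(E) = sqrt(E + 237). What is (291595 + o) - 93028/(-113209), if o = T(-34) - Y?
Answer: 33037988707/113209 + sqrt(203) ≈ 2.9185e+5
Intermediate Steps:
T(E) = sqrt(237 + E)
Y = -236 (Y = 4 - 60*(-173 + 177) = 4 - 60*4 = 4 - 240 = -236)
o = 236 + sqrt(203) (o = sqrt(237 - 34) - 1*(-236) = sqrt(203) + 236 = 236 + sqrt(203) ≈ 250.25)
(291595 + o) - 93028/(-113209) = (291595 + (236 + sqrt(203))) - 93028/(-113209) = (291831 + sqrt(203)) - 93028*(-1/113209) = (291831 + sqrt(203)) + 93028/113209 = 33037988707/113209 + sqrt(203)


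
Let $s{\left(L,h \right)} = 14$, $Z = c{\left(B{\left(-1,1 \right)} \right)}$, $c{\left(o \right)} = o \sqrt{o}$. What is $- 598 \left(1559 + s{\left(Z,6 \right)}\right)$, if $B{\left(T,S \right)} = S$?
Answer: $-940654$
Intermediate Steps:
$c{\left(o \right)} = o^{\frac{3}{2}}$
$Z = 1$ ($Z = 1^{\frac{3}{2}} = 1$)
$- 598 \left(1559 + s{\left(Z,6 \right)}\right) = - 598 \left(1559 + 14\right) = \left(-598\right) 1573 = -940654$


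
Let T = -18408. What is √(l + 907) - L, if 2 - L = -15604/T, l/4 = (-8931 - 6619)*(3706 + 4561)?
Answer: -5303/4602 + I*√514206493 ≈ -1.1523 + 22676.0*I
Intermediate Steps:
l = -514207400 (l = 4*((-8931 - 6619)*(3706 + 4561)) = 4*(-15550*8267) = 4*(-128551850) = -514207400)
L = 5303/4602 (L = 2 - (-15604)/(-18408) = 2 - (-15604)*(-1)/18408 = 2 - 1*3901/4602 = 2 - 3901/4602 = 5303/4602 ≈ 1.1523)
√(l + 907) - L = √(-514207400 + 907) - 1*5303/4602 = √(-514206493) - 5303/4602 = I*√514206493 - 5303/4602 = -5303/4602 + I*√514206493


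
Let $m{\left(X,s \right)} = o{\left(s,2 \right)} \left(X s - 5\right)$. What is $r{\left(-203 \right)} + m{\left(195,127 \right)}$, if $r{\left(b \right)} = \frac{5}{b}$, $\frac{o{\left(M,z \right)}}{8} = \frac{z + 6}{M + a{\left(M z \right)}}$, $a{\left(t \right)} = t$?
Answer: $\frac{321680015}{77343} \approx 4159.1$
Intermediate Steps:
$o{\left(M,z \right)} = \frac{8 \left(6 + z\right)}{M + M z}$ ($o{\left(M,z \right)} = 8 \frac{z + 6}{M + M z} = 8 \frac{6 + z}{M + M z} = \frac{8 \left(6 + z\right)}{M + M z}$)
$m{\left(X,s \right)} = \frac{64 \left(-5 + X s\right)}{3 s}$ ($m{\left(X,s \right)} = \frac{8 \left(6 + 2\right)}{s \left(1 + 2\right)} \left(X s - 5\right) = 8 \frac{1}{s} \frac{1}{3} \cdot 8 \left(-5 + X s\right) = \frac{64}{3 s} \left(-5 + X s\right) = \frac{64 \left(-5 + X s\right)}{3 s}$)
$r{\left(-203 \right)} + m{\left(195,127 \right)} = \frac{5}{-203} + \frac{64 \left(-5 + 195 \cdot 127\right)}{3 \cdot 127} = 5 \left(- \frac{1}{203}\right) + \frac{64}{3} \cdot \frac{1}{127} \left(-5 + 24765\right) = - \frac{5}{203} + \frac{64}{3} \cdot \frac{1}{127} \cdot 24760 = - \frac{5}{203} + \frac{1584640}{381} = \frac{321680015}{77343}$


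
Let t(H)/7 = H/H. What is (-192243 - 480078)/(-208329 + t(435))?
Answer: 672321/208322 ≈ 3.2273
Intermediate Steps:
t(H) = 7 (t(H) = 7*(H/H) = 7*1 = 7)
(-192243 - 480078)/(-208329 + t(435)) = (-192243 - 480078)/(-208329 + 7) = -672321/(-208322) = -672321*(-1/208322) = 672321/208322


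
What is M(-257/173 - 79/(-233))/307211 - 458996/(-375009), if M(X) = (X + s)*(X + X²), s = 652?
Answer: 9238000325417931433345744/7545439219942068194223471 ≈ 1.2243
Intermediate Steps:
M(X) = (652 + X)*(X + X²) (M(X) = (X + 652)*(X + X²) = (652 + X)*(X + X²))
M(-257/173 - 79/(-233))/307211 - 458996/(-375009) = ((-257/173 - 79/(-233))*(652 + (-257/173 - 79/(-233))² + 653*(-257/173 - 79/(-233))))/307211 - 458996/(-375009) = ((-257*1/173 - 79*(-1/233))*(652 + (-257*1/173 - 79*(-1/233))² + 653*(-257*1/173 - 79*(-1/233))))*(1/307211) - 458996*(-1/375009) = ((-257/173 + 79/233)*(652 + (-257/173 + 79/233)² + 653*(-257/173 + 79/233)))*(1/307211) + 458996/375009 = -46214*(652 + (-46214/40309)² + 653*(-46214/40309))/40309*(1/307211) + 458996/375009 = -46214*(652 + 2135733796/1624815481 - 30177742/40309)/40309*(1/307211) + 458996/375009 = -46214/40309*(-154919174870/1624815481)*(1/307211) + 458996/375009 = (7159434747442180/65494687223629)*(1/307211) + 458996/375009 = 7159434747442180/20120688356658288719 + 458996/375009 = 9238000325417931433345744/7545439219942068194223471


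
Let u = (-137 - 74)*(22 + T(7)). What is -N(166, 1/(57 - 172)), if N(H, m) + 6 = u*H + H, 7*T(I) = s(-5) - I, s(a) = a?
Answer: 4972572/7 ≈ 7.1037e+5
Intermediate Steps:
T(I) = -5/7 - I/7 (T(I) = (-5 - I)/7 = -5/7 - I/7)
u = -29962/7 (u = (-137 - 74)*(22 + (-5/7 - 1/7*7)) = -211*(22 + (-5/7 - 1)) = -211*(22 - 12/7) = -211*142/7 = -29962/7 ≈ -4280.3)
N(H, m) = -6 - 29955*H/7 (N(H, m) = -6 + (-29962*H/7 + H) = -6 - 29955*H/7)
-N(166, 1/(57 - 172)) = -(-6 - 29955/7*166) = -(-6 - 4972530/7) = -1*(-4972572/7) = 4972572/7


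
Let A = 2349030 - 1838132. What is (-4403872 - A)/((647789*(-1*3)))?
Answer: 4914770/1943367 ≈ 2.5290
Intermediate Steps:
A = 510898
(-4403872 - A)/((647789*(-1*3))) = (-4403872 - 1*510898)/((647789*(-1*3))) = (-4403872 - 510898)/((647789*(-3))) = -4914770/(-1943367) = -4914770*(-1/1943367) = 4914770/1943367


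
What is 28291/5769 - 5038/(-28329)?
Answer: 276839987/54476667 ≈ 5.0818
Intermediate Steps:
28291/5769 - 5038/(-28329) = 28291*(1/5769) - 5038*(-1/28329) = 28291/5769 + 5038/28329 = 276839987/54476667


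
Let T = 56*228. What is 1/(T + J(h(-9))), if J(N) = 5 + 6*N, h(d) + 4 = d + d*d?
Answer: 1/13181 ≈ 7.5867e-5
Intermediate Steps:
T = 12768
h(d) = -4 + d + d² (h(d) = -4 + (d + d*d) = -4 + (d + d²) = -4 + d + d²)
1/(T + J(h(-9))) = 1/(12768 + (5 + 6*(-4 - 9 + (-9)²))) = 1/(12768 + (5 + 6*(-4 - 9 + 81))) = 1/(12768 + (5 + 6*68)) = 1/(12768 + (5 + 408)) = 1/(12768 + 413) = 1/13181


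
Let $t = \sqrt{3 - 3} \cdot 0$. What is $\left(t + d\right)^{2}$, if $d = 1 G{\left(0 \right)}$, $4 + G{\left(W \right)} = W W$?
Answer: $16$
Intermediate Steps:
$G{\left(W \right)} = -4 + W^{2}$ ($G{\left(W \right)} = -4 + W W = -4 + W^{2}$)
$d = -4$ ($d = 1 \left(-4 + 0^{2}\right) = 1 \left(-4 + 0\right) = 1 \left(-4\right) = -4$)
$t = 0$ ($t = \sqrt{0} \cdot 0 = 0 \cdot 0 = 0$)
$\left(t + d\right)^{2} = \left(0 - 4\right)^{2} = \left(-4\right)^{2} = 16$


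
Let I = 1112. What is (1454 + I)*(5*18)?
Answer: 230940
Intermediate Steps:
(1454 + I)*(5*18) = (1454 + 1112)*(5*18) = 2566*90 = 230940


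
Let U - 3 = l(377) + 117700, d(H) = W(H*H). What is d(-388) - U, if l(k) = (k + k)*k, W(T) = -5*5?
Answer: -401986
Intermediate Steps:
W(T) = -25
l(k) = 2*k² (l(k) = (2*k)*k = 2*k²)
d(H) = -25
U = 401961 (U = 3 + (2*377² + 117700) = 3 + (2*142129 + 117700) = 3 + (284258 + 117700) = 3 + 401958 = 401961)
d(-388) - U = -25 - 1*401961 = -25 - 401961 = -401986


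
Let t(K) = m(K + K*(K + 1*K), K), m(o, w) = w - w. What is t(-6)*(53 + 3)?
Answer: 0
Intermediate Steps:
m(o, w) = 0
t(K) = 0
t(-6)*(53 + 3) = 0*(53 + 3) = 0*56 = 0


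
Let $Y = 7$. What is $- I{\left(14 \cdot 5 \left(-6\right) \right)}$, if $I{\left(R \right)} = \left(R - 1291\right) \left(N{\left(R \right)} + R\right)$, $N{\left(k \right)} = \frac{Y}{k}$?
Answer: $- \frac{43118911}{60} \approx -7.1865 \cdot 10^{5}$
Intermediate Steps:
$N{\left(k \right)} = \frac{7}{k}$
$I{\left(R \right)} = \left(-1291 + R\right) \left(R + \frac{7}{R}\right)$ ($I{\left(R \right)} = \left(R - 1291\right) \left(\frac{7}{R} + R\right) = \left(-1291 + R\right) \left(R + \frac{7}{R}\right)$)
$- I{\left(14 \cdot 5 \left(-6\right) \right)} = - (7 + \left(14 \cdot 5 \left(-6\right)\right)^{2} - \frac{9037}{14 \cdot 5 \left(-6\right)} - 1291 \cdot 14 \cdot 5 \left(-6\right)) = - (7 + \left(70 \left(-6\right)\right)^{2} - \frac{9037}{70 \left(-6\right)} - 1291 \cdot 70 \left(-6\right)) = - (7 + \left(-420\right)^{2} - \frac{9037}{-420} - -542220) = - (7 + 176400 - - \frac{1291}{60} + 542220) = - (7 + 176400 + \frac{1291}{60} + 542220) = \left(-1\right) \frac{43118911}{60} = - \frac{43118911}{60}$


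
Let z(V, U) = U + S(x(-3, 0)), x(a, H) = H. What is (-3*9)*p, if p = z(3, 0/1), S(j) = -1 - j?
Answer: 27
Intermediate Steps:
z(V, U) = -1 + U (z(V, U) = U + (-1 - 1*0) = U + (-1 + 0) = U - 1 = -1 + U)
p = -1 (p = -1 + 0/1 = -1 + 0*1 = -1 + 0 = -1)
(-3*9)*p = -3*9*(-1) = -27*(-1) = 27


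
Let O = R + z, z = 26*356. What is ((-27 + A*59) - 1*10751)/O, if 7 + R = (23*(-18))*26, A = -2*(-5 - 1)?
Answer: 2014/303 ≈ 6.6469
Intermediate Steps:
A = 12 (A = -2*(-6) = 12)
z = 9256
R = -10771 (R = -7 + (23*(-18))*26 = -7 - 414*26 = -7 - 10764 = -10771)
O = -1515 (O = -10771 + 9256 = -1515)
((-27 + A*59) - 1*10751)/O = ((-27 + 12*59) - 1*10751)/(-1515) = ((-27 + 708) - 10751)*(-1/1515) = (681 - 10751)*(-1/1515) = -10070*(-1/1515) = 2014/303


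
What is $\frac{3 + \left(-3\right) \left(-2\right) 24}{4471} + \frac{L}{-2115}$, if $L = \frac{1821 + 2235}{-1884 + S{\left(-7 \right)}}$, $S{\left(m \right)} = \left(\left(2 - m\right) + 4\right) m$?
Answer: $\frac{210723917}{6225308625} \approx 0.03385$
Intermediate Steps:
$S{\left(m \right)} = m \left(6 - m\right)$ ($S{\left(m \right)} = \left(6 - m\right) m = m \left(6 - m\right)$)
$L = - \frac{4056}{1975}$ ($L = \frac{1821 + 2235}{-1884 - 7 \left(6 - -7\right)} = \frac{4056}{-1884 - 7 \left(6 + 7\right)} = \frac{4056}{-1884 - 91} = \frac{4056}{-1975} = 4056 \left(- \frac{1}{1975}\right) = - \frac{4056}{1975} \approx -2.0537$)
$\frac{3 + \left(-3\right) \left(-2\right) 24}{4471} + \frac{L}{-2115} = \frac{3 + \left(-3\right) \left(-2\right) 24}{4471} - \frac{4056}{1975 \left(-2115\right)} = \left(3 + 6 \cdot 24\right) \frac{1}{4471} - - \frac{1352}{1392375} = \left(3 + 144\right) \frac{1}{4471} + \frac{1352}{1392375} = 147 \cdot \frac{1}{4471} + \frac{1352}{1392375} = \frac{147}{4471} + \frac{1352}{1392375} = \frac{210723917}{6225308625}$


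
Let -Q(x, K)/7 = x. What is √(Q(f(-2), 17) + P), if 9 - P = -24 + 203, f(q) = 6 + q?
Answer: 3*I*√22 ≈ 14.071*I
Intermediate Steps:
Q(x, K) = -7*x
P = -170 (P = 9 - (-24 + 203) = 9 - 1*179 = 9 - 179 = -170)
√(Q(f(-2), 17) + P) = √(-7*(6 - 2) - 170) = √(-7*4 - 170) = √(-28 - 170) = √(-198) = 3*I*√22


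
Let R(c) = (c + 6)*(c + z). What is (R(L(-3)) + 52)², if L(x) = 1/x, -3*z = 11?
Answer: 7744/9 ≈ 860.44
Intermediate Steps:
z = -11/3 (z = -⅓*11 = -11/3 ≈ -3.6667)
L(x) = 1/x
R(c) = (6 + c)*(-11/3 + c) (R(c) = (c + 6)*(c - 11/3) = (6 + c)*(-11/3 + c))
(R(L(-3)) + 52)² = ((-22 + (1/(-3))² + (7/3)/(-3)) + 52)² = ((-22 + (-⅓)² + (7/3)*(-⅓)) + 52)² = ((-22 + ⅑ - 7/9) + 52)² = (-68/3 + 52)² = (88/3)² = 7744/9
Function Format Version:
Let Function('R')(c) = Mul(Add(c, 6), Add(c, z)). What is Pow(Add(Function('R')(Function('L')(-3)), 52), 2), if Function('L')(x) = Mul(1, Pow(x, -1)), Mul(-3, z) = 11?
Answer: Rational(7744, 9) ≈ 860.44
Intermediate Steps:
z = Rational(-11, 3) (z = Mul(Rational(-1, 3), 11) = Rational(-11, 3) ≈ -3.6667)
Function('L')(x) = Pow(x, -1)
Function('R')(c) = Mul(Add(6, c), Add(Rational(-11, 3), c)) (Function('R')(c) = Mul(Add(c, 6), Add(c, Rational(-11, 3))) = Mul(Add(6, c), Add(Rational(-11, 3), c)))
Pow(Add(Function('R')(Function('L')(-3)), 52), 2) = Pow(Add(Add(-22, Pow(Pow(-3, -1), 2), Mul(Rational(7, 3), Pow(-3, -1))), 52), 2) = Pow(Add(Add(-22, Pow(Rational(-1, 3), 2), Mul(Rational(7, 3), Rational(-1, 3))), 52), 2) = Pow(Add(Add(-22, Rational(1, 9), Rational(-7, 9)), 52), 2) = Pow(Add(Rational(-68, 3), 52), 2) = Pow(Rational(88, 3), 2) = Rational(7744, 9)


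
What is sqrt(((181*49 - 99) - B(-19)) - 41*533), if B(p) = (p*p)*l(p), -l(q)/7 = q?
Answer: 2*I*sqrt(15274) ≈ 247.18*I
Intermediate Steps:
l(q) = -7*q
B(p) = -7*p**3 (B(p) = (p*p)*(-7*p) = p**2*(-7*p) = -7*p**3)
sqrt(((181*49 - 99) - B(-19)) - 41*533) = sqrt(((181*49 - 99) - (-7)*(-19)**3) - 41*533) = sqrt(((8869 - 99) - (-7)*(-6859)) - 21853) = sqrt((8770 - 1*48013) - 21853) = sqrt((8770 - 48013) - 21853) = sqrt(-39243 - 21853) = sqrt(-61096) = 2*I*sqrt(15274)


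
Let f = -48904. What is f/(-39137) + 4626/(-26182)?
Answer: 549678383/512342467 ≈ 1.0729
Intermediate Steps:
f/(-39137) + 4626/(-26182) = -48904/(-39137) + 4626/(-26182) = -48904*(-1/39137) + 4626*(-1/26182) = 48904/39137 - 2313/13091 = 549678383/512342467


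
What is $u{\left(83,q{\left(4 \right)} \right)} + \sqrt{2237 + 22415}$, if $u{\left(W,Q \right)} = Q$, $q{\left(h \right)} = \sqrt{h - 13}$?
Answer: $2 \sqrt{6163} + 3 i \approx 157.01 + 3.0 i$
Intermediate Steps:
$q{\left(h \right)} = \sqrt{-13 + h}$
$u{\left(83,q{\left(4 \right)} \right)} + \sqrt{2237 + 22415} = \sqrt{-13 + 4} + \sqrt{2237 + 22415} = \sqrt{-9} + \sqrt{24652} = 3 i + 2 \sqrt{6163} = 2 \sqrt{6163} + 3 i$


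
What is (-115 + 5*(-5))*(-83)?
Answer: 11620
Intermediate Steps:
(-115 + 5*(-5))*(-83) = (-115 - 25)*(-83) = -140*(-83) = 11620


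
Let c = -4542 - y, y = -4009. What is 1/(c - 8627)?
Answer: -1/9160 ≈ -0.00010917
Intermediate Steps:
c = -533 (c = -4542 - 1*(-4009) = -4542 + 4009 = -533)
1/(c - 8627) = 1/(-533 - 8627) = 1/(-9160) = -1/9160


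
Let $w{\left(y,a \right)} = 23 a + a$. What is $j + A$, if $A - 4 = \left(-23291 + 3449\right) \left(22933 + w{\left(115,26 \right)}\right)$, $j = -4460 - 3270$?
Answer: $-467425720$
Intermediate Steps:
$w{\left(y,a \right)} = 24 a$
$j = -7730$ ($j = -4460 - 3270 = -7730$)
$A = -467417990$ ($A = 4 + \left(-23291 + 3449\right) \left(22933 + 24 \cdot 26\right) = 4 - 19842 \left(22933 + 624\right) = 4 - 467417994 = -467417990$)
$j + A = -7730 - 467417990 = -467425720$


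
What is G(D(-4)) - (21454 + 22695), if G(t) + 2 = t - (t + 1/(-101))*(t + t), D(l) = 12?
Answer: -4487103/101 ≈ -44427.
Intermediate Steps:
G(t) = -2 + t - 2*t*(-1/101 + t) (G(t) = -2 + (t - (t + 1/(-101))*(t + t)) = -2 + (t - (t - 1/101)*2*t) = -2 + (t - (-1/101 + t)*2*t) = -2 + (t - 2*t*(-1/101 + t)) = -2 + t - 2*t*(-1/101 + t))
G(D(-4)) - (21454 + 22695) = (-2 - 2*12² + (103/101)*12) - (21454 + 22695) = (-2 - 2*144 + 1236/101) - 1*44149 = (-2 - 288 + 1236/101) - 44149 = -28054/101 - 44149 = -4487103/101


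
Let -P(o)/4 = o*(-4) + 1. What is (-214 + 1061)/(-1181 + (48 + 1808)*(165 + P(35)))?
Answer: 77/121545 ≈ 0.00063351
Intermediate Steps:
P(o) = -4 + 16*o (P(o) = -4*(o*(-4) + 1) = -4*(-4*o + 1) = -4*(1 - 4*o) = -4 + 16*o)
(-214 + 1061)/(-1181 + (48 + 1808)*(165 + P(35))) = (-214 + 1061)/(-1181 + (48 + 1808)*(165 + (-4 + 16*35))) = 847/(-1181 + 1856*(165 + (-4 + 560))) = 847/(-1181 + 1856*(165 + 556)) = 847/(-1181 + 1856*721) = 847/(-1181 + 1338176) = 847/1336995 = 847*(1/1336995) = 77/121545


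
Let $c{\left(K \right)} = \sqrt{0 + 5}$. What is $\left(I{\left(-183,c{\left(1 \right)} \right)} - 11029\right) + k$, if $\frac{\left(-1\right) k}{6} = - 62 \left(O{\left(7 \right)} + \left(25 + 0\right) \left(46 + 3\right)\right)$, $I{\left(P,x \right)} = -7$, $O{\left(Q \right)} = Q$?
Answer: $447268$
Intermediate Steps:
$c{\left(K \right)} = \sqrt{5}$
$k = 458304$ ($k = - 6 \left(- 62 \left(7 + \left(25 + 0\right) \left(46 + 3\right)\right)\right) = - 6 \left(- 62 \left(7 + 25 \cdot 49\right)\right) = - 6 \left(- 62 \left(7 + 1225\right)\right) = - 6 \left(\left(-62\right) 1232\right) = \left(-6\right) \left(-76384\right) = 458304$)
$\left(I{\left(-183,c{\left(1 \right)} \right)} - 11029\right) + k = \left(-7 - 11029\right) + 458304 = -11036 + 458304 = 447268$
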